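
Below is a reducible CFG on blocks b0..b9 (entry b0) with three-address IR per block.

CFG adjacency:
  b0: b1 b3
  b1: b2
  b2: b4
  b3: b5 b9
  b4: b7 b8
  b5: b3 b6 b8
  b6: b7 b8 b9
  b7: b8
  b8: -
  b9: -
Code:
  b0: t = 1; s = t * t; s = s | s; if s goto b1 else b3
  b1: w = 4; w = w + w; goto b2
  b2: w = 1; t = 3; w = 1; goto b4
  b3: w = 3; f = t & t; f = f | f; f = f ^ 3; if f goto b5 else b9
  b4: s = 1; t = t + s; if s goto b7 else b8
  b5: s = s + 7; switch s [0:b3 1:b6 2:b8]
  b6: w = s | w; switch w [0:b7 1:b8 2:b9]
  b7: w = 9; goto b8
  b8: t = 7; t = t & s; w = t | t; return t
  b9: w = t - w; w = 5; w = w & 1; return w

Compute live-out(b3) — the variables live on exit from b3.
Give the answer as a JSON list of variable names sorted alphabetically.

Answer: ["s", "t", "w"]

Derivation:
def/use:
  b0: def={s,t} ue=∅
  b1: def={w} ue=∅
  b2: def={t,w} ue=∅
  b3: def={f,w} ue={t}
  b4: def={s,t} ue={t}
  b5: def={s} ue={s}
  b6: def={w} ue={s,w}
  b7: def={w} ue=∅
  b8: def={t,w} ue={s}
  b9: def={w} ue={t,w}

Backward fixpoint:
  b0 li=∅ lo={s,t}
  b1 li=∅ lo=∅
  b2 li=∅ lo={t}
  b3 li={s,t} lo={s,t,w}
  b4 li={t} lo={s}
  b5 li={s,t,w} lo={s,t,w}
  b6 li={s,t,w} lo={s,t,w}
  b7 li={s} lo={s}
  b8 li={s} lo=∅
  b9 li={t,w} lo=∅

live-out(b3) = ["s", "t", "w"]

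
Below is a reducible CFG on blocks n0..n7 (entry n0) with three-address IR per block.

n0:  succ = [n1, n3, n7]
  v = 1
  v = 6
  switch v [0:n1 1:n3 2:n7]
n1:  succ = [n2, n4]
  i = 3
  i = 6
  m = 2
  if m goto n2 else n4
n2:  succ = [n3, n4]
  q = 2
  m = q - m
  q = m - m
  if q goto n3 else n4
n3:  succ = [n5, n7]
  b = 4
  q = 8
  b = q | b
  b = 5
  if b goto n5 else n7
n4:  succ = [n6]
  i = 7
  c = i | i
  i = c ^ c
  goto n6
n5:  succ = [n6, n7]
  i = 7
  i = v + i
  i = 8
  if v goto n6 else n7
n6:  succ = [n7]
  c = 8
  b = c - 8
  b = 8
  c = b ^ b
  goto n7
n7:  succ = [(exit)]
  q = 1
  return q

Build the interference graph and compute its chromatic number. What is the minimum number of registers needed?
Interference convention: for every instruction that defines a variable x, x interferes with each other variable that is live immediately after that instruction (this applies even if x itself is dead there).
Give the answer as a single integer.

Per-block:
  n0: {v} / ∅
  n1: {i,m} / ∅
  n2: {m,q} / {m}
  n3: {b,q} / ∅
  n4: {c,i} / ∅
  n5: {i} / {v}
  n6: {b,c} / ∅
  n7: {q} / ∅

Live sets:
  live n0: ∅→{v}
  live n1: {v}→{m,v}
  live n2: {m,v}→{v}
  live n3: {v}→{v}
  live n4: ∅→∅
  live n5: {v}→∅
  live n6: ∅→∅
  live n7: ∅→∅

Interference:
  b↔{q,v}
  c↔∅
  i↔{v}
  m↔{q,v}
  q↔{b,m,v}
  v↔{b,i,m,q}

Chromatic number:
  lower bound: {b,q,v} mutually conflict ⇒ χ ≥ 3
  3-colouring: c0={c,v}  c1={i,q}  c2={b,m}
  χ = 3

Answer: 3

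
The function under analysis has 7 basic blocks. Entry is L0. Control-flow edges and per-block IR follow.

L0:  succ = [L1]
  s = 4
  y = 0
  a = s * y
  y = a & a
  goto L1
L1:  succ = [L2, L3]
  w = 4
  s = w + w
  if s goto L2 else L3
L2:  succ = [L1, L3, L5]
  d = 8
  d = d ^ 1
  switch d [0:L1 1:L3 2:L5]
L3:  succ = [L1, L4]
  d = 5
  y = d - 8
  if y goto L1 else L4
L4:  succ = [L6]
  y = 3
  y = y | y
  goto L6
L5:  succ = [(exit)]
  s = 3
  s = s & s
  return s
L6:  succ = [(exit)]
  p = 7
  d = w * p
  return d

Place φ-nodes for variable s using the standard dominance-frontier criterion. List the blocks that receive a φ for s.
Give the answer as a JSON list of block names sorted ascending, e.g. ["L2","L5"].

idom tree: L1←L0 L2←L1 L3←L1 L4←L3 L5←L2 L6←L4
Join-block Dom:
  L1: preds {L0,L2,L3}: {L0} ∩ {L0,L1,L2} ∩ {L0,L1,L3} = {L0}; idom=L0
  L3: preds {L1,L2}: {L0,L1} ∩ {L0,L1,L2} = {L0,L1}; idom=L1

Frontier:
  L1←L0: walk · to L0
  L1←L2: walk L2→L1 to L0
  L1←L3: walk L3→L1 to L0
  L3←L1: walk · to L1
  L3←L2: walk L2 to L1
  L0 → ∅
  L1 → {L1}
  L2 → {L1,L3}
  L3 → {L1}
  L4 → ∅
  L5 → ∅
  L6 → ∅

φ for s: defs {L0,L1,L5}
  DF⁺ = {L1}

Answer: ["L1"]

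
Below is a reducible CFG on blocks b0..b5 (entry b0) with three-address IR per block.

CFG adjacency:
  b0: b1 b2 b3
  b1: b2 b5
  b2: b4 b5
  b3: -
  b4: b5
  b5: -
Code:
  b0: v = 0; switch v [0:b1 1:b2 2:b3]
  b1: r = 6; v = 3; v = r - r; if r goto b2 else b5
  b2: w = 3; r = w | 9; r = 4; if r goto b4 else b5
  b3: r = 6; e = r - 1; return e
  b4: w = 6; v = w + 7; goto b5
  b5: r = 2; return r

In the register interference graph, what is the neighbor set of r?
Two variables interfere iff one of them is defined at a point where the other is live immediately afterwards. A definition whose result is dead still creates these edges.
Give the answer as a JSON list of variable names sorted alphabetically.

Answer: ["v"]

Analysis:
Per-block:
  b0: def={v} ue=∅
  b1: def={r,v} ue=∅
  b2: def={r,w} ue=∅
  b3: def={e,r} ue=∅
  b4: def={v,w} ue=∅
  b5: def={r} ue=∅

Live sets:
  live b0: ∅→∅
  live b1: ∅→∅
  live b2: ∅→∅
  live b3: ∅→∅
  live b4: ∅→∅
  live b5: ∅→∅

Interfere edges:
  e: ∅
  r: {v}
  v: {r}
  w: ∅

N(r) = ["v"]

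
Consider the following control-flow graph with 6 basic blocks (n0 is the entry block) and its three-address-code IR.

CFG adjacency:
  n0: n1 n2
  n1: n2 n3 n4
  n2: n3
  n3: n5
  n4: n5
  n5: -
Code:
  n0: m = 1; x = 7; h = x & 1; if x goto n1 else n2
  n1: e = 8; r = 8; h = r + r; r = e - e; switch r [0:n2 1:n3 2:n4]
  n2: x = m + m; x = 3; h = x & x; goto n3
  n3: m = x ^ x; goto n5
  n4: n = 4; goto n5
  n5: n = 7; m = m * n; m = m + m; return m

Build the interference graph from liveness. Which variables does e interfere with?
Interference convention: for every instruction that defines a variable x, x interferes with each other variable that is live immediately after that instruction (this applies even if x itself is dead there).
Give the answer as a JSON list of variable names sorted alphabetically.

def/use:
  n0 def {h,m,x} use ∅
  n1 def {e,h,r} use ∅
  n2 def {h,x} use {m}
  n3 def {m} use {x}
  n4 def {n} use ∅
  n5 def {m,n} use {m}

Liveness:
  n0 li=∅ lo={m,x}
  n1 li={m,x} lo={m,x}
  n2 li={m} lo={x}
  n3 li={x} lo={m}
  n4 li={m} lo={m}
  n5 li={m} lo=∅

Interfere edges:
  e: {h,m,r,x}
  h: {e,m,x}
  m: {e,h,n,r,x}
  n: {m}
  r: {e,m,x}
  x: {e,h,m,r}

N(e) = ["h", "m", "r", "x"]

Answer: ["h", "m", "r", "x"]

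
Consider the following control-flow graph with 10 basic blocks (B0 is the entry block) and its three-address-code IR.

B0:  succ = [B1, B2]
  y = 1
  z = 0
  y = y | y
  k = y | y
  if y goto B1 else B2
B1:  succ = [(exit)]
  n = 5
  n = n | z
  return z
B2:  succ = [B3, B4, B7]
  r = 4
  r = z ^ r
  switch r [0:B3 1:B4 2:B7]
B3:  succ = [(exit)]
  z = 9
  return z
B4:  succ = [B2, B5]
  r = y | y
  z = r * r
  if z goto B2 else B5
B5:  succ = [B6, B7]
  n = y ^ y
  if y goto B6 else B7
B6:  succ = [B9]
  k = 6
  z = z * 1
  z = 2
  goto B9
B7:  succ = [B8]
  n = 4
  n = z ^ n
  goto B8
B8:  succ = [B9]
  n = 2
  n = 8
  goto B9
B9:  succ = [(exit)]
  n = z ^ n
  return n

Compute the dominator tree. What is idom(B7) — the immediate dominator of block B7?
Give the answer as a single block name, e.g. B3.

idom tree: B1←B0 B2←B0 B3←B2 B4←B2 B5←B4 B6←B5 B7←B2 B8←B7 B9←B2
Join-block Dom:
  B2: preds {B0,B4}: {B0} ∩ {B0,B2,B4} = {B0}; idom=B0
  B7: preds {B2,B5}: {B0,B2} ∩ {B0,B2,B4,B5} = {B0,B2}; idom=B2
  B9: preds {B6,B8}: {B0,B2,B4,B5,B6} ∩ {B0,B2,B7,B8} = {B0,B2}; idom=B2

idom(B7) = B2

Answer: B2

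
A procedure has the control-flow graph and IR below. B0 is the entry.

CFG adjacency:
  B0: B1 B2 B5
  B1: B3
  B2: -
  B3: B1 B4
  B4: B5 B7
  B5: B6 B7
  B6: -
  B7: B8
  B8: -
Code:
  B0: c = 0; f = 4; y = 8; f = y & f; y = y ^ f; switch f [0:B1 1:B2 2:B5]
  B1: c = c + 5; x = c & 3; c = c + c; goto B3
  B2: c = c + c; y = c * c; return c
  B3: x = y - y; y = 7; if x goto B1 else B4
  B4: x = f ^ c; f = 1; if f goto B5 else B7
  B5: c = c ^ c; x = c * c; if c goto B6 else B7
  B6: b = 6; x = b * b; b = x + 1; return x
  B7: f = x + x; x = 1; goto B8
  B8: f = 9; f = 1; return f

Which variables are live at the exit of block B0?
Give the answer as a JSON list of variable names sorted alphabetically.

Block summaries:
  B0: {c,f,y} / ∅
  B1: {c,x} / {c}
  B2: {c,y} / {c}
  B3: {x,y} / {y}
  B4: {f,x} / {c,f}
  B5: {c,x} / {c}
  B6: {b,x} / ∅
  B7: {f,x} / {x}
  B8: {f} / ∅

Backward fixpoint:
  live B0: ∅→{c,f,y}
  live B1: {c,f,y}→{c,f,y}
  live B2: {c}→∅
  live B3: {c,f,y}→{c,f,y}
  live B4: {c,f}→{c,x}
  live B5: {c}→{x}
  live B6: ∅→∅
  live B7: {x}→∅
  live B8: ∅→∅

live-out(B0) = ["c", "f", "y"]

Answer: ["c", "f", "y"]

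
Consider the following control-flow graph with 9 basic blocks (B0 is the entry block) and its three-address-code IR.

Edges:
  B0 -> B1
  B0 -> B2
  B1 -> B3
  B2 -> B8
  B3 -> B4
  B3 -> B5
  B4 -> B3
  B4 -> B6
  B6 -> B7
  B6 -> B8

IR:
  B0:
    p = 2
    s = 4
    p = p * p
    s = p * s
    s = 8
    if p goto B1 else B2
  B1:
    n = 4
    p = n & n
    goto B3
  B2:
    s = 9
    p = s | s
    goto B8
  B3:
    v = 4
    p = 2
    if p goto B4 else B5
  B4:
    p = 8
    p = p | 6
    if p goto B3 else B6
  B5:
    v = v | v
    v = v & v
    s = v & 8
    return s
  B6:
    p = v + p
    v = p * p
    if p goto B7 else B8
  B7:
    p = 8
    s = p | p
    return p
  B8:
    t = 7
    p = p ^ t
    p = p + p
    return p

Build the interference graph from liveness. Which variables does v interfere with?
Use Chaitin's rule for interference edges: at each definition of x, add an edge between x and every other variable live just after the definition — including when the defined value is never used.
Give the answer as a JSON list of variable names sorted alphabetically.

Block summaries:
  B0: {p,s} / ∅
  B1: {n,p} / ∅
  B2: {p,s} / ∅
  B3: {p,v} / ∅
  B4: {p} / ∅
  B5: {s,v} / {v}
  B6: {p,v} / {p,v}
  B7: {p,s} / ∅
  B8: {p,t} / {p}

Live sets:
  B0: in=∅ out=∅
  B1: in=∅ out=∅
  B2: in=∅ out={p}
  B3: in=∅ out={v}
  B4: in={v} out={p,v}
  B5: in={v} out=∅
  B6: in={p,v} out={p}
  B7: in=∅ out=∅
  B8: in={p} out=∅

Conflict graph:
  n↔∅
  p↔{s,t,v}
  s↔{p}
  t↔{p}
  v↔{p}

N(v) = ["p"]

Answer: ["p"]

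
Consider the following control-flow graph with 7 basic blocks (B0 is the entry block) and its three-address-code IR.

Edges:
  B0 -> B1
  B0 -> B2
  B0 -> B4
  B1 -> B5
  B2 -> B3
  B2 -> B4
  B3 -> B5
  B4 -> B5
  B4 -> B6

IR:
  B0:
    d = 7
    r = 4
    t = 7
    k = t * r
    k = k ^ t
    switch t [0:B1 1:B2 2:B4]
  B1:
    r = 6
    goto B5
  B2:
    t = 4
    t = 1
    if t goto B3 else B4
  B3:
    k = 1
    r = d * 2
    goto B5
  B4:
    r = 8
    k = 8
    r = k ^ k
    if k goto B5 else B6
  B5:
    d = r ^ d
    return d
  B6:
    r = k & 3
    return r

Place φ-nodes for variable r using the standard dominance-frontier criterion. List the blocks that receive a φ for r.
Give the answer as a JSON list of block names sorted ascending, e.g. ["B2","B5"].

Answer: ["B5"]

Derivation:
idom tree: B1←B0 B2←B0 B3←B2 B4←B0 B5←B0 B6←B4
Dom at joins:
  B4: preds {B0,B2}: {B0} ∩ {B0,B2} = {B0}; idom=B0
  B5: preds {B1,B3,B4}: {B0,B1} ∩ {B0,B2,B3} ∩ {B0,B4} = {B0}; idom=B0

DF derivation:
  join B4 pred B0: · stop@B0
  join B4 pred B2: B2 stop@B0
  join B5 pred B1: B1 stop@B0
  join B5 pred B3: B3→B2 stop@B0
  join B5 pred B4: B4 stop@B0
  B0 → ∅
  B1 → {B5}
  B2 → {B4,B5}
  B3 → {B5}
  B4 → {B5}
  B5 → ∅
  B6 → ∅

φ for r: defs {B0,B1,B3,B4,B6}
  DF⁺ = {B5}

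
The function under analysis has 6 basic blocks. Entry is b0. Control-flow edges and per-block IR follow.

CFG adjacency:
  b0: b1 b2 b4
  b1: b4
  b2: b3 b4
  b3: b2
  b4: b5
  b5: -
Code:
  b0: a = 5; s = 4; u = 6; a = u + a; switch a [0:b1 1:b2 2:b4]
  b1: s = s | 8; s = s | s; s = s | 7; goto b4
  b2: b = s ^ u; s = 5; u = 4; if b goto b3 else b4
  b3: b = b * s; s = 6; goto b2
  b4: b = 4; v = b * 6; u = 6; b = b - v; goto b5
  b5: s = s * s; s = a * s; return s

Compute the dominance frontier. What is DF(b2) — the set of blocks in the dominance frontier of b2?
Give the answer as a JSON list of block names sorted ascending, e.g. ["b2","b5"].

Answer: ["b2", "b4"]

Working:
idom tree: b1←b0 b2←b0 b3←b2 b4←b0 b5←b4
Join-block Dom:
  b2: preds {b0,b3}: {b0} ∩ {b0,b2,b3} = {b0}; idom=b0
  b4: preds {b0,b1,b2}: {b0} ∩ {b0,b1} ∩ {b0,b2} = {b0}; idom=b0

DF derivation:
  b2←b0: walk · to b0
  b2←b3: walk b3→b2 to b0
  b4←b0: walk · to b0
  b4←b1: walk b1 to b0
  b4←b2: walk b2 to b0
  b0: DF=∅
  b1: DF={b4}
  b2: DF={b2,b4}
  b3: DF={b2}
  b4: DF=∅
  b5: DF=∅

DF(b2) = ["b2", "b4"]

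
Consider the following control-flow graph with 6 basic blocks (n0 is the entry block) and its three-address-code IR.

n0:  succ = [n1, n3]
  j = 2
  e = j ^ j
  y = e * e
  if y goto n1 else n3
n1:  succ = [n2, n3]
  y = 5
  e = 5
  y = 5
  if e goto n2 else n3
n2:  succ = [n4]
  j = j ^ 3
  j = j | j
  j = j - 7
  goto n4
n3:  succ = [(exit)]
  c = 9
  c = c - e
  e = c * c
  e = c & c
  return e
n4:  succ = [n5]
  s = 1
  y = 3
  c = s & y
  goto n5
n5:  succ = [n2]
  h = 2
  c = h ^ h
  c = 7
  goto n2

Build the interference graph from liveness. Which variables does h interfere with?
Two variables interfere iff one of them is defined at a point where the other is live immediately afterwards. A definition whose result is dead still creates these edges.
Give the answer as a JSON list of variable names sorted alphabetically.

def/use:
  n0: {e,j,y} / ∅
  n1: {e,y} / ∅
  n2: {j} / {j}
  n3: {c,e} / {e}
  n4: {c,s,y} / ∅
  n5: {c,h} / ∅

Liveness:
  n0: in=∅ out={e,j}
  n1: in={j} out={e,j}
  n2: in={j} out={j}
  n3: in={e} out=∅
  n4: in={j} out={j}
  n5: in={j} out={j}

Interference:
  c — {e,j}
  e — {c,j,y}
  h — {j}
  j — {c,e,h,s,y}
  s — {j,y}
  y — {e,j,s}

N(h) = ["j"]

Answer: ["j"]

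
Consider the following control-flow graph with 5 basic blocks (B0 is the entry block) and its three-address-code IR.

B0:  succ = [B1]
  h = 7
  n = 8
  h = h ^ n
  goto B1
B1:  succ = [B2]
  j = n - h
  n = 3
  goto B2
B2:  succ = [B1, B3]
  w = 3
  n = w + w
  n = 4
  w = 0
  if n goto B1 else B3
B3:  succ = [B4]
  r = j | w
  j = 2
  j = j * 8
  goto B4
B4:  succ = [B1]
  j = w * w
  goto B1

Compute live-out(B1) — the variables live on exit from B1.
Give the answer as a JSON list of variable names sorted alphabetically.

Per-block:
  B0: def={h,n} ue=∅
  B1: def={j,n} ue={h,n}
  B2: def={n,w} ue=∅
  B3: def={j,r} ue={j,w}
  B4: def={j} ue={w}

Live sets:
  B0 li=∅ lo={h,n}
  B1 li={h,n} lo={h,j}
  B2 li={h,j} lo={h,j,n,w}
  B3 li={h,j,n,w} lo={h,n,w}
  B4 li={h,n,w} lo={h,n}

live-out(B1) = ["h", "j"]

Answer: ["h", "j"]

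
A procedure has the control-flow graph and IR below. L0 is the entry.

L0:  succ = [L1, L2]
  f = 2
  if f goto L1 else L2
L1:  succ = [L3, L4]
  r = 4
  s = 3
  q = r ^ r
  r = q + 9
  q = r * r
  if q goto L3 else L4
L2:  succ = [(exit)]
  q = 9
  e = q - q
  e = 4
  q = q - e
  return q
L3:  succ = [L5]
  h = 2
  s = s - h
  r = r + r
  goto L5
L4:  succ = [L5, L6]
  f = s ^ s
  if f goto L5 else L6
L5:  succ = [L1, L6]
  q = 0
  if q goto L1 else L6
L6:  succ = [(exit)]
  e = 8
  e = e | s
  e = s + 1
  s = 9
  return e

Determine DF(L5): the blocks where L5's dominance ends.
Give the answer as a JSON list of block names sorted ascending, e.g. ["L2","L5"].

Answer: ["L1", "L6"]

Derivation:
idom tree: L1←L0 L2←L0 L3←L1 L4←L1 L5←L1 L6←L1
Dom∩ at merges:
  L1: preds {L0,L5}: {L0} ∩ {L0,L1,L5} = {L0}; idom=L0
  L5: preds {L3,L4}: {L0,L1,L3} ∩ {L0,L1,L4} = {L0,L1}; idom=L1
  L6: preds {L4,L5}: {L0,L1,L4} ∩ {L0,L1,L5} = {L0,L1}; idom=L1

Frontier:
  L1←L0: walk · to L0
  L1←L5: walk L5→L1 to L0
  L5←L3: walk L3 to L1
  L5←L4: walk L4 to L1
  L6←L4: walk L4 to L1
  L6←L5: walk L5 to L1
  DF(L0)=∅
  DF(L1)={L1}
  DF(L2)=∅
  DF(L3)={L5}
  DF(L4)={L5,L6}
  DF(L5)={L1,L6}
  DF(L6)=∅

DF(L5) = ["L1", "L6"]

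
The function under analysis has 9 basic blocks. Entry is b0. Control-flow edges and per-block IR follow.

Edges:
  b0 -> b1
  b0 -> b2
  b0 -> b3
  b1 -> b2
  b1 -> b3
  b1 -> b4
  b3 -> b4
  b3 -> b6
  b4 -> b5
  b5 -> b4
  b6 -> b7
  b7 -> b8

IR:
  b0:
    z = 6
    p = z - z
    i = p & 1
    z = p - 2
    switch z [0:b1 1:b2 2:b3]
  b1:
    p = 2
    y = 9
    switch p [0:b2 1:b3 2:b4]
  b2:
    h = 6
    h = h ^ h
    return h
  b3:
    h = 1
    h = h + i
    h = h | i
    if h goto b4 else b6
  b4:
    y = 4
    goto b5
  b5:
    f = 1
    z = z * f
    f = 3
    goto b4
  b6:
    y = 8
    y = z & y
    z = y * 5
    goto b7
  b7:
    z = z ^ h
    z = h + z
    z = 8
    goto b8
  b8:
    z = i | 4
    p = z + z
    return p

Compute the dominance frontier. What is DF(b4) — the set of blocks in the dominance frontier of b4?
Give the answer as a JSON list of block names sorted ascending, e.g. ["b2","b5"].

idom tree: b1←b0 b2←b0 b3←b0 b4←b0 b5←b4 b6←b3 b7←b6 b8←b7
Dom at joins:
  b2: preds {b0,b1}: {b0} ∩ {b0,b1} = {b0}; idom=b0
  b3: preds {b0,b1}: {b0} ∩ {b0,b1} = {b0}; idom=b0
  b4: preds {b1,b3,b5}: {b0,b1} ∩ {b0,b3} ∩ {b0,b4,b5} = {b0}; idom=b0

DF walk-up:
  b2←b0: walk · to b0
  b2←b1: walk b1 to b0
  b3←b0: walk · to b0
  b3←b1: walk b1 to b0
  b4←b1: walk b1 to b0
  b4←b3: walk b3 to b0
  b4←b5: walk b5→b4 to b0
  b0: DF=∅
  b1: DF={b2,b3,b4}
  b2: DF=∅
  b3: DF={b4}
  b4: DF={b4}
  b5: DF={b4}
  b6: DF=∅
  b7: DF=∅
  b8: DF=∅

DF(b4) = ["b4"]

Answer: ["b4"]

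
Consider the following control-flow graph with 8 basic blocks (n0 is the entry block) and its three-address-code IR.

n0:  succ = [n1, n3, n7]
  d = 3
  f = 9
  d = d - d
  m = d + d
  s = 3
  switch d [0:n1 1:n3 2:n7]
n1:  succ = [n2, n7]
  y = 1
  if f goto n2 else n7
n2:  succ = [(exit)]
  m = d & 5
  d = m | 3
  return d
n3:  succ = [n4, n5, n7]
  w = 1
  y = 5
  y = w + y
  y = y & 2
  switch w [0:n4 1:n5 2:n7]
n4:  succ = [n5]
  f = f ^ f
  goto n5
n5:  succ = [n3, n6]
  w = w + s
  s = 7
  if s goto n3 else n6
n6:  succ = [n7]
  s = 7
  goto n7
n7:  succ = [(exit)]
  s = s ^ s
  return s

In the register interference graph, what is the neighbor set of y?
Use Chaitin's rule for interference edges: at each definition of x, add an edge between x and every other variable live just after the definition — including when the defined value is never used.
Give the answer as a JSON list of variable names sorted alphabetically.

Answer: ["d", "f", "s", "w"]

Working:
Block summaries:
  n0: def={d,f,m,s} ue=∅
  n1: def={y} ue={f}
  n2: def={d,m} ue={d}
  n3: def={w,y} ue=∅
  n4: def={f} ue={f}
  n5: def={s,w} ue={s,w}
  n6: def={s} ue=∅
  n7: def={s} ue={s}

Backward fixpoint:
  n0 li=∅ lo={d,f,s}
  n1 li={d,f,s} lo={d,s}
  n2 li={d} lo=∅
  n3 li={f,s} lo={f,s,w}
  n4 li={f,s,w} lo={f,s,w}
  n5 li={f,s,w} lo={f,s}
  n6 li=∅ lo={s}
  n7 li={s} lo=∅

Conflict graph:
  d↔{f,m,s,y}
  f↔{d,m,s,w,y}
  m↔{d,f}
  s↔{d,f,w,y}
  w↔{f,s,y}
  y↔{d,f,s,w}

N(y) = ["d", "f", "s", "w"]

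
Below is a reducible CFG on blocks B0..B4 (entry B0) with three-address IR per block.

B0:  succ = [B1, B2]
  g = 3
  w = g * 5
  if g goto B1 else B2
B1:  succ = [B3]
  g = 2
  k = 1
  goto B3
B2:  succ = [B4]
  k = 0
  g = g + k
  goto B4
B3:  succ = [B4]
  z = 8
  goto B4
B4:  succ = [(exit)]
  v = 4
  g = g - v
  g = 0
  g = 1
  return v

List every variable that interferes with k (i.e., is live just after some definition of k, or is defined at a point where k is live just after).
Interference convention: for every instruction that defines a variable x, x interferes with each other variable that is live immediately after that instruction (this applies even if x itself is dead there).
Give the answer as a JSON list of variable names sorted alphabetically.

Block summaries:
  B0: def={g,w} ue=∅
  B1: def={g,k} ue=∅
  B2: def={g,k} ue={g}
  B3: def={z} ue=∅
  B4: def={g,v} ue={g}

Liveness:
  B0 li=∅ lo={g}
  B1 li=∅ lo={g}
  B2 li={g} lo={g}
  B3 li={g} lo={g}
  B4 li={g} lo=∅

Interference:
  g — {k,v,w,z}
  k — {g}
  v — {g}
  w — {g}
  z — {g}

N(k) = ["g"]

Answer: ["g"]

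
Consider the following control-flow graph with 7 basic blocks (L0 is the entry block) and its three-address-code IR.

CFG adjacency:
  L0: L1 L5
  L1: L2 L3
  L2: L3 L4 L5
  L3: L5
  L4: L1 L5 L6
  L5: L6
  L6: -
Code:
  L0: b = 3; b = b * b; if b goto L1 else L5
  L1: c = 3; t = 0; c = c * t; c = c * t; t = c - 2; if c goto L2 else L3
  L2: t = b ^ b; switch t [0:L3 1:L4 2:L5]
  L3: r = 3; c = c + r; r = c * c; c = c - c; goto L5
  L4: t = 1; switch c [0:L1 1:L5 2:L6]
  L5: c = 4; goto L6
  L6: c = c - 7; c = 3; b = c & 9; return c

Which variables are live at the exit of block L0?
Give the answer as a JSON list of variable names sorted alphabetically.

def/use:
  L0: def={b} ue=∅
  L1: def={c,t} ue=∅
  L2: def={t} ue={b}
  L3: def={c,r} ue={c}
  L4: def={t} ue={c}
  L5: def={c} ue=∅
  L6: def={b,c} ue={c}

Backward fixpoint:
  live L0: ∅→{b}
  live L1: {b}→{b,c}
  live L2: {b,c}→{b,c}
  live L3: {c}→∅
  live L4: {b,c}→{b,c}
  live L5: ∅→{c}
  live L6: {c}→∅

live-out(L0) = ["b"]

Answer: ["b"]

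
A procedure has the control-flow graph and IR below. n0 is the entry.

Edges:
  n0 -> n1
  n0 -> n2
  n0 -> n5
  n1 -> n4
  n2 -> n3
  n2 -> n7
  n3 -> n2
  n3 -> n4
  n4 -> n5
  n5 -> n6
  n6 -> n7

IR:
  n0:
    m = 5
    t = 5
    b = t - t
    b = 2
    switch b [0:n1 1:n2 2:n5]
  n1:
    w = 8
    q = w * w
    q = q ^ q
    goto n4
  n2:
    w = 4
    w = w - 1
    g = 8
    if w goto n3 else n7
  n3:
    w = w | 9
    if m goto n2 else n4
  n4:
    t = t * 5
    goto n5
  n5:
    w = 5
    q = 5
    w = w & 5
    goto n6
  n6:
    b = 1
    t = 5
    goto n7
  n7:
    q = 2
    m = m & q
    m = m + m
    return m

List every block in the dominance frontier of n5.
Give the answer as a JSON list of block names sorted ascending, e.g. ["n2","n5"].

idom tree: n1←n0 n2←n0 n3←n2 n4←n0 n5←n0 n6←n5 n7←n0
Dom∩ at merges:
  n2: preds {n0,n3}: {n0} ∩ {n0,n2,n3} = {n0}; idom=n0
  n4: preds {n1,n3}: {n0,n1} ∩ {n0,n2,n3} = {n0}; idom=n0
  n5: preds {n0,n4}: {n0} ∩ {n0,n4} = {n0}; idom=n0
  n7: preds {n2,n6}: {n0,n2} ∩ {n0,n5,n6} = {n0}; idom=n0

DF derivation:
  join n2 pred n0: · stop@n0
  join n2 pred n3: n3→n2 stop@n0
  join n4 pred n1: n1 stop@n0
  join n4 pred n3: n3→n2 stop@n0
  join n5 pred n0: · stop@n0
  join n5 pred n4: n4 stop@n0
  join n7 pred n2: n2 stop@n0
  join n7 pred n6: n6→n5 stop@n0
  n0 → ∅
  n1 → {n4}
  n2 → {n2,n4,n7}
  n3 → {n2,n4}
  n4 → {n5}
  n5 → {n7}
  n6 → {n7}
  n7 → ∅

DF(n5) = ["n7"]

Answer: ["n7"]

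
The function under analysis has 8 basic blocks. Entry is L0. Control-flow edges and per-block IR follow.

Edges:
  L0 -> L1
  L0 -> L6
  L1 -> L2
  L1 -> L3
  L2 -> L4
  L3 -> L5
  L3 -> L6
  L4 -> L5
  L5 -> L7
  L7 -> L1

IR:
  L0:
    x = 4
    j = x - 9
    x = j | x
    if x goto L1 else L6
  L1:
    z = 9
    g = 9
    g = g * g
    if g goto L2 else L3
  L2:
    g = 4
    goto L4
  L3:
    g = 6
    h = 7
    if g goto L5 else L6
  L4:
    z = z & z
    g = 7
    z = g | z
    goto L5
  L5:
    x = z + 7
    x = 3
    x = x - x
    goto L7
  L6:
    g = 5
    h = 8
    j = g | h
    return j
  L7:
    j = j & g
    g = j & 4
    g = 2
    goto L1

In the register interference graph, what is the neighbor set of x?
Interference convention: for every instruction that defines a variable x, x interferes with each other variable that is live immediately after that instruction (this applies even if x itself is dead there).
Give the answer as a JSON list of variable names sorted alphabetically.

Answer: ["g", "j"]

Working:
def/use:
  L0: def={j,x} ue=∅
  L1: def={g,z} ue=∅
  L2: def={g} ue=∅
  L3: def={g,h} ue=∅
  L4: def={g,z} ue={z}
  L5: def={x} ue={z}
  L6: def={g,h,j} ue=∅
  L7: def={g,j} ue={g,j}

Backward fixpoint:
  live L0: ∅→{j}
  live L1: {j}→{j,z}
  live L2: {j,z}→{j,z}
  live L3: {j,z}→{g,j,z}
  live L4: {j,z}→{g,j,z}
  live L5: {g,j,z}→{g,j}
  live L6: ∅→∅
  live L7: {g,j}→{j}

Conflict graph:
  g: {h,j,x,z}
  h: {g,j,z}
  j: {g,h,x,z}
  x: {g,j}
  z: {g,h,j}

N(x) = ["g", "j"]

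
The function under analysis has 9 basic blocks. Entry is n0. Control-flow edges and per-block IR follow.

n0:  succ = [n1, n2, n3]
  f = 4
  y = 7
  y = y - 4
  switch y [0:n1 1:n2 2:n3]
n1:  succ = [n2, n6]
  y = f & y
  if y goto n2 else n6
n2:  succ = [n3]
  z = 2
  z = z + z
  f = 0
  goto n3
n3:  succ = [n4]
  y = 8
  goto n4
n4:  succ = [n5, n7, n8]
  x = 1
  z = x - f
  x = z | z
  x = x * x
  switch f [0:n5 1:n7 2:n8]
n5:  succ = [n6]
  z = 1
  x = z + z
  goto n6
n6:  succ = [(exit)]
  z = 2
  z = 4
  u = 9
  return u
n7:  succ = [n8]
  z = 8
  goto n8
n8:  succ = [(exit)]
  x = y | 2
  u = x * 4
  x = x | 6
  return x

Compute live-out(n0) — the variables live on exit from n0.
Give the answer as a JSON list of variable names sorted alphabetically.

def/use:
  n0 def {f,y} use ∅
  n1 def {y} use {f,y}
  n2 def {f,z} use ∅
  n3 def {y} use ∅
  n4 def {x,z} use {f}
  n5 def {x,z} use ∅
  n6 def {u,z} use ∅
  n7 def {z} use ∅
  n8 def {u,x} use {y}

Live sets:
  live n0: ∅→{f,y}
  live n1: {f,y}→∅
  live n2: ∅→{f}
  live n3: {f}→{f,y}
  live n4: {f,y}→{y}
  live n5: ∅→∅
  live n6: ∅→∅
  live n7: {y}→{y}
  live n8: {y}→∅

live-out(n0) = ["f", "y"]

Answer: ["f", "y"]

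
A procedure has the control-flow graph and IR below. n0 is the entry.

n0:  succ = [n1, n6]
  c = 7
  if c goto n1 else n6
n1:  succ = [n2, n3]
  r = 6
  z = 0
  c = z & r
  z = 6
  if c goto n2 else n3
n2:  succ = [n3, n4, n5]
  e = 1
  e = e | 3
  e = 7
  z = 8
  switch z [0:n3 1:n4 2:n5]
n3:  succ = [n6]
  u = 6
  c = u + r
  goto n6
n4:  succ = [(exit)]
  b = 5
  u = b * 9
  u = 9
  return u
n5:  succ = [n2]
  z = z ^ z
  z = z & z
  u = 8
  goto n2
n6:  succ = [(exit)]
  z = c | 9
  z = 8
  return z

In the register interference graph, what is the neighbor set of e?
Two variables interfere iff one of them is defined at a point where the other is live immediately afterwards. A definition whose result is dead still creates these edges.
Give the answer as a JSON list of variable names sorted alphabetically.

Answer: ["r"]

Derivation:
def/use:
  n0: def={c} ue=∅
  n1: def={c,r,z} ue=∅
  n2: def={e,z} ue=∅
  n3: def={c,u} ue={r}
  n4: def={b,u} ue=∅
  n5: def={u,z} ue={z}
  n6: def={z} ue={c}

Live sets:
  n0 li=∅ lo={c}
  n1 li=∅ lo={r}
  n2 li={r} lo={r,z}
  n3 li={r} lo={c}
  n4 li=∅ lo=∅
  n5 li={r,z} lo={r}
  n6 li={c} lo=∅

Interfere edges:
  b: ∅
  c: {r,z}
  e: {r}
  r: {c,e,u,z}
  u: {r}
  z: {c,r}

N(e) = ["r"]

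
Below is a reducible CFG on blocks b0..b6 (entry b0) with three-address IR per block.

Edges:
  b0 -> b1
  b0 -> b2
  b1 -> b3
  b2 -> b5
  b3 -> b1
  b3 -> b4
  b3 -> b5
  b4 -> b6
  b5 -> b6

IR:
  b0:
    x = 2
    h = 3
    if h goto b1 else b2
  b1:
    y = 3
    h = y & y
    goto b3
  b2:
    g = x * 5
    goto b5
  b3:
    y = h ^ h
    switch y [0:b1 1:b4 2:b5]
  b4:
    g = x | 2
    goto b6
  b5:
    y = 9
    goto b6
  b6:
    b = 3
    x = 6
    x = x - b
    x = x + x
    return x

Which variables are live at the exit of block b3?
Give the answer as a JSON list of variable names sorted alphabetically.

Per-block:
  b0: def={h,x} ue=∅
  b1: def={h,y} ue=∅
  b2: def={g} ue={x}
  b3: def={y} ue={h}
  b4: def={g} ue={x}
  b5: def={y} ue=∅
  b6: def={b,x} ue=∅

Live sets:
  b0: in=∅ out={x}
  b1: in={x} out={h,x}
  b2: in={x} out=∅
  b3: in={h,x} out={x}
  b4: in={x} out=∅
  b5: in=∅ out=∅
  b6: in=∅ out=∅

live-out(b3) = ["x"]

Answer: ["x"]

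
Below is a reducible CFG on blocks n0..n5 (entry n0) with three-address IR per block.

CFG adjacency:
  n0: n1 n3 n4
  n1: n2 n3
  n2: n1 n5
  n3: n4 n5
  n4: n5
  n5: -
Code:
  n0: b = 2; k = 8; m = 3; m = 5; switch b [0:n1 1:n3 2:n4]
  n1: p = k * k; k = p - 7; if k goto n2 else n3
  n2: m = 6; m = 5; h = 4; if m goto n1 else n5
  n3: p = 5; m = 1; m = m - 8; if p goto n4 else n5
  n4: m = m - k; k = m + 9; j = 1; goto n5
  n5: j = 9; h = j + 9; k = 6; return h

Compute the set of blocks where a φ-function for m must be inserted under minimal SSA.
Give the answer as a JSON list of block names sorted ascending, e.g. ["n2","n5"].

Answer: ["n1", "n3", "n4", "n5"]

Derivation:
idom tree: n1←n0 n2←n1 n3←n0 n4←n0 n5←n0
Dom∩ at merges:
  n1: preds {n0,n2}: {n0} ∩ {n0,n1,n2} = {n0}; idom=n0
  n3: preds {n0,n1}: {n0} ∩ {n0,n1} = {n0}; idom=n0
  n4: preds {n0,n3}: {n0} ∩ {n0,n3} = {n0}; idom=n0
  n5: preds {n2,n3,n4}: {n0,n1,n2} ∩ {n0,n3} ∩ {n0,n4} = {n0}; idom=n0

Frontier:
  n1←n0: walk · to n0
  n1←n2: walk n2→n1 to n0
  n3←n0: walk · to n0
  n3←n1: walk n1 to n0
  n4←n0: walk · to n0
  n4←n3: walk n3 to n0
  n5←n2: walk n2→n1 to n0
  n5←n3: walk n3 to n0
  n5←n4: walk n4 to n0
  n0 → ∅
  n1 → {n1,n3,n5}
  n2 → {n1,n5}
  n3 → {n4,n5}
  n4 → {n5}
  n5 → ∅

φ for m: defs {n0,n2,n3,n4}
  DF⁺ = {n1,n3,n4,n5}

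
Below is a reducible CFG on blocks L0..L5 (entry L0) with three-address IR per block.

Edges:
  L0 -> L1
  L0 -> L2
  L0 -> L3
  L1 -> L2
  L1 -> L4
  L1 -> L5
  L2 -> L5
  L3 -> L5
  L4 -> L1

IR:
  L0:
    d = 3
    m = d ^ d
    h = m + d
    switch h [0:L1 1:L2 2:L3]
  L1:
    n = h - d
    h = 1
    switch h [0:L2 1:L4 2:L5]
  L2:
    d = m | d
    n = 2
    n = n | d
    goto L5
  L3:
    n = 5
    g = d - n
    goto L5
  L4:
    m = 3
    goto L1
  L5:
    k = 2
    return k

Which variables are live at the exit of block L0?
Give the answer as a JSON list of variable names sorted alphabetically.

Answer: ["d", "h", "m"]

Analysis:
Per-block:
  L0: def={d,h,m} ue=∅
  L1: def={h,n} ue={d,h}
  L2: def={d,n} ue={d,m}
  L3: def={g,n} ue={d}
  L4: def={m} ue=∅
  L5: def={k} ue=∅

Live sets:
  L0: in=∅ out={d,h,m}
  L1: in={d,h,m} out={d,h,m}
  L2: in={d,m} out=∅
  L3: in={d} out=∅
  L4: in={d,h} out={d,h,m}
  L5: in=∅ out=∅

live-out(L0) = ["d", "h", "m"]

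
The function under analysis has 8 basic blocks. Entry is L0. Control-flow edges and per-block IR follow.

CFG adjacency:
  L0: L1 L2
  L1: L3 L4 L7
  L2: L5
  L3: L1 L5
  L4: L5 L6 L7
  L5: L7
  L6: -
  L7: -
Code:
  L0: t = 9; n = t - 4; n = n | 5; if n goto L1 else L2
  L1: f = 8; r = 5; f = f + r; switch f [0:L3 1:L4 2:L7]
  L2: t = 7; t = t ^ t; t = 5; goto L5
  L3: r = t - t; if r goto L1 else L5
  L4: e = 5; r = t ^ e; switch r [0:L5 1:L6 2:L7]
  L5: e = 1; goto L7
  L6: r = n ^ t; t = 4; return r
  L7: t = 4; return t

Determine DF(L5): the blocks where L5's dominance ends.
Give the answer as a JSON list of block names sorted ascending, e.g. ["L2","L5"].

idom tree: L1←L0 L2←L0 L3←L1 L4←L1 L5←L0 L6←L4 L7←L0
Join-block Dom:
  L1: preds {L0,L3}: {L0} ∩ {L0,L1,L3} = {L0}; idom=L0
  L5: preds {L2,L3,L4}: {L0,L2} ∩ {L0,L1,L3} ∩ {L0,L1,L4} = {L0}; idom=L0
  L7: preds {L1,L4,L5}: {L0,L1} ∩ {L0,L1,L4} ∩ {L0,L5} = {L0}; idom=L0

DF walk-up:
  join L1 pred L0: · stop@L0
  join L1 pred L3: L3→L1 stop@L0
  join L5 pred L2: L2 stop@L0
  join L5 pred L3: L3→L1 stop@L0
  join L5 pred L4: L4→L1 stop@L0
  join L7 pred L1: L1 stop@L0
  join L7 pred L4: L4→L1 stop@L0
  join L7 pred L5: L5 stop@L0
  L0 → ∅
  L1 → {L1,L5,L7}
  L2 → {L5}
  L3 → {L1,L5}
  L4 → {L5,L7}
  L5 → {L7}
  L6 → ∅
  L7 → ∅

DF(L5) = ["L7"]

Answer: ["L7"]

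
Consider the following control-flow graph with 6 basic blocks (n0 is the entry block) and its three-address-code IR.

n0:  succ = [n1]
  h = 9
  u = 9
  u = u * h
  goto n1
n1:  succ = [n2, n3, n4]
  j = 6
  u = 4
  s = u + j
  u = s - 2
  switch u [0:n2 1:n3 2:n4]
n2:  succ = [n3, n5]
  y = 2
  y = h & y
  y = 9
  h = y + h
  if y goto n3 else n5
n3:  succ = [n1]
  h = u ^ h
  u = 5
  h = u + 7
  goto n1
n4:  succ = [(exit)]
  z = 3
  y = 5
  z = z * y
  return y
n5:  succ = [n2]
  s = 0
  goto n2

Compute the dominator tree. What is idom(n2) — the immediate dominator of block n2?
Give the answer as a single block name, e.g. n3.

Answer: n1

Working:
idom tree: n1←n0 n2←n1 n3←n1 n4←n1 n5←n2
Dom∩ at merges:
  n1: preds {n0,n3}: {n0} ∩ {n0,n1,n3} = {n0}; idom=n0
  n2: preds {n1,n5}: {n0,n1} ∩ {n0,n1,n2,n5} = {n0,n1}; idom=n1
  n3: preds {n1,n2}: {n0,n1} ∩ {n0,n1,n2} = {n0,n1}; idom=n1

idom(n2) = n1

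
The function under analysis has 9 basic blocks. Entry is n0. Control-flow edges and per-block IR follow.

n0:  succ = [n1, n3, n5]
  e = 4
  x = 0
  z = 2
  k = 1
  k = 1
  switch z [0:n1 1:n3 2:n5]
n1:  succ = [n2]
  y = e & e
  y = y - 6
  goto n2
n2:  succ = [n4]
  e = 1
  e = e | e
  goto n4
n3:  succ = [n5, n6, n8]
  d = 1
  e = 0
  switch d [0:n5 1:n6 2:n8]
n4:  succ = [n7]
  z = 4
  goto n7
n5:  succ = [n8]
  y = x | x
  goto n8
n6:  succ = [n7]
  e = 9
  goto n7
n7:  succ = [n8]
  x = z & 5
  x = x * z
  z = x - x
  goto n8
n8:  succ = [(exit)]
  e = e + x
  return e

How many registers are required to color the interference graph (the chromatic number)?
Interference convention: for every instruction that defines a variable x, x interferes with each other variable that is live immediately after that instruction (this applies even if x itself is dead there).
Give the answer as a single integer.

Answer: 4

Analysis:
Per-block:
  n0: {e,k,x,z} / ∅
  n1: {y} / {e}
  n2: {e} / ∅
  n3: {d,e} / ∅
  n4: {z} / ∅
  n5: {y} / {x}
  n6: {e} / ∅
  n7: {x,z} / {z}
  n8: {e} / {e,x}

Liveness:
  live n0: ∅→{e,x,z}
  live n1: {e}→∅
  live n2: ∅→{e}
  live n3: {x,z}→{e,x,z}
  live n4: {e}→{e,z}
  live n5: {e,x}→{e,x}
  live n6: {z}→{e,z}
  live n7: {e,z}→{e,x}
  live n8: {e,x}→∅

Interfere edges:
  d↔{e,x,z}
  e↔{d,k,x,y,z}
  k↔{e,x,z}
  x↔{d,e,k,y,z}
  y↔{e,x}
  z↔{d,e,k,x}

Colouring:
  lower bound: {d,e,x,z} mutually conflict ⇒ χ ≥ 4
  assign d→c3 e→c0 k→c3 x→c1 y→c2 z→c2 — no edge inside a register ⇒ χ ≤ 4
  χ = 4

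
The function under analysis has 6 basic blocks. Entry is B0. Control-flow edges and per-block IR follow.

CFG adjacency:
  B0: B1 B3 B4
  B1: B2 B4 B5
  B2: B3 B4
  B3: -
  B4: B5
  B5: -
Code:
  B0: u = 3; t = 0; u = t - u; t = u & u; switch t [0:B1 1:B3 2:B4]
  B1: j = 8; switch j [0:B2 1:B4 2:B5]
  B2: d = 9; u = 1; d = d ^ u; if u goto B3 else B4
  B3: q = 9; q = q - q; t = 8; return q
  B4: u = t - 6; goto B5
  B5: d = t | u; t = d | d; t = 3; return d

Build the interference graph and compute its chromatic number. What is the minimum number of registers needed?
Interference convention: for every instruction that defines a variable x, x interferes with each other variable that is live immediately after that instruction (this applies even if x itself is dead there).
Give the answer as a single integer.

Block summaries:
  B0: {t,u} / ∅
  B1: {j} / ∅
  B2: {d,u} / ∅
  B3: {q,t} / ∅
  B4: {u} / {t}
  B5: {d,t} / {t,u}

Live sets:
  B0 li=∅ lo={t,u}
  B1 li={t,u} lo={t,u}
  B2 li={t} lo={t}
  B3 li=∅ lo=∅
  B4 li={t} lo={t,u}
  B5 li={t,u} lo=∅

Interference:
  d — {t,u}
  j — {t,u}
  q — {t}
  t — {d,j,q,u}
  u — {d,j,t}

Registers:
  {d,t,u} pairwise interfere (3-clique) ⇒ χ ≥ 3
  3-colouring: c0={t}  c1={q,u}  c2={d,j}
  χ = 3

Answer: 3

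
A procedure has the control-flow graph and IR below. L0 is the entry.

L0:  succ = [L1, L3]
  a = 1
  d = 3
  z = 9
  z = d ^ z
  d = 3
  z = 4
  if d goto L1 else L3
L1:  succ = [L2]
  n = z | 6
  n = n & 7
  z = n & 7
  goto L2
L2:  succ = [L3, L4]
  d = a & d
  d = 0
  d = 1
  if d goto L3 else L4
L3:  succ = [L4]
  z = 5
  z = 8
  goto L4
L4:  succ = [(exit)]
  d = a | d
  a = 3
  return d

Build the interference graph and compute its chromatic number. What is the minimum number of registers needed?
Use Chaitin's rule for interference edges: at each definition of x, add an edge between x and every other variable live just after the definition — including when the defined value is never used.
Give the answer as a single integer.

Per-block:
  L0: {a,d,z} / ∅
  L1: {n,z} / {z}
  L2: {d} / {a,d}
  L3: {z} / ∅
  L4: {a,d} / {a,d}

Liveness:
  L0 li=∅ lo={a,d,z}
  L1 li={a,d,z} lo={a,d}
  L2 li={a,d} lo={a,d}
  L3 li={a,d} lo={a,d}
  L4 li={a,d} lo=∅

Interfere edges:
  a↔{d,n,z}
  d↔{a,n,z}
  n↔{a,d}
  z↔{a,d}

Colouring:
  lower bound: {a,d,n} mutually conflict ⇒ χ ≥ 3
  assign a→c0 d→c1 n→c2 z→c2 — no edge inside a register ⇒ χ ≤ 3
  χ = 3

Answer: 3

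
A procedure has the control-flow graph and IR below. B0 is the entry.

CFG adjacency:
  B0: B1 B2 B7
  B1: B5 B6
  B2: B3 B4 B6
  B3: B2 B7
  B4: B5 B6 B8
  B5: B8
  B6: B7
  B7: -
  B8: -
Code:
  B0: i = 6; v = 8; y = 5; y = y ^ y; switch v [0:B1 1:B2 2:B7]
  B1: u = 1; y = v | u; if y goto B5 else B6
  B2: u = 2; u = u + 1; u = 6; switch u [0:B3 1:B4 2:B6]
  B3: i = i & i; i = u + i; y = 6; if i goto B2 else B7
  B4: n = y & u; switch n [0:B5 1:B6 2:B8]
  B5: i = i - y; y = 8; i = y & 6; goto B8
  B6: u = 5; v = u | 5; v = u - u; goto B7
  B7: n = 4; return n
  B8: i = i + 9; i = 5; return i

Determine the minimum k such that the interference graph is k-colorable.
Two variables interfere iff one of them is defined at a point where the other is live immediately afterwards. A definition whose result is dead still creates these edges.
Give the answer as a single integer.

Answer: 4

Working:
def/use:
  B0 def {i,v,y} use ∅
  B1 def {u,y} use {v}
  B2 def {u} use ∅
  B3 def {i,y} use {i,u}
  B4 def {n} use {u,y}
  B5 def {i,y} use {i,y}
  B6 def {u,v} use ∅
  B7 def {n} use ∅
  B8 def {i} use {i}

Backward fixpoint:
  B0: in=∅ out={i,v,y}
  B1: in={i,v} out={i,y}
  B2: in={i,y} out={i,u,y}
  B3: in={i,u} out={i,y}
  B4: in={i,u,y} out={i,y}
  B5: in={i,y} out={i}
  B6: in=∅ out=∅
  B7: in=∅ out=∅
  B8: in={i} out=∅

Interference:
  i — {n,u,v,y}
  n — {i,y}
  u — {i,v,y}
  v — {i,u,y}
  y — {i,n,u,v}

Colouring:
  {i,u,v,y} pairwise interfere (4-clique) ⇒ χ ≥ 4
  assign i→r0 n→r2 u→r2 v→r3 y→r1 — no edge inside a register ⇒ χ ≤ 4
  χ = 4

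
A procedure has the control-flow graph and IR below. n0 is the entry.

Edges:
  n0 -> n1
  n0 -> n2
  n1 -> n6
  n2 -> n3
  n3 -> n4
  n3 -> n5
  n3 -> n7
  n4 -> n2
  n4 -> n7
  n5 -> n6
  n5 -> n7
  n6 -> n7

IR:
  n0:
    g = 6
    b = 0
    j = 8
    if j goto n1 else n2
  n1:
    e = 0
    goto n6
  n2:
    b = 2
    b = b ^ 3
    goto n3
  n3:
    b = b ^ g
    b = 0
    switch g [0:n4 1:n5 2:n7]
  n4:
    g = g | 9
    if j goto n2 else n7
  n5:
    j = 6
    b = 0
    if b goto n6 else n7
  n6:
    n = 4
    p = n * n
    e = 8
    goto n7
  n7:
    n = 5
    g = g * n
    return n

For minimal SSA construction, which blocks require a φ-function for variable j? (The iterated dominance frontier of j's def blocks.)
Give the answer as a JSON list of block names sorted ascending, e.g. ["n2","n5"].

idom tree: n1←n0 n2←n0 n3←n2 n4←n3 n5←n3 n6←n0 n7←n0
Dom∩ at merges:
  n2: preds {n0,n4}: {n0} ∩ {n0,n2,n3,n4} = {n0}; idom=n0
  n6: preds {n1,n5}: {n0,n1} ∩ {n0,n2,n3,n5} = {n0}; idom=n0
  n7: preds {n3,n4,n5,n6}: {n0,n2,n3} ∩ {n0,n2,n3,n4} ∩ {n0,n2,n3,n5} ∩ {n0,n6} = {n0}; idom=n0

DF derivation:
  n2←n0: walk · to n0
  n2←n4: walk n4→n3→n2 to n0
  n6←n1: walk n1 to n0
  n6←n5: walk n5→n3→n2 to n0
  n7←n3: walk n3→n2 to n0
  n7←n4: walk n4→n3→n2 to n0
  n7←n5: walk n5→n3→n2 to n0
  n7←n6: walk n6 to n0
  DF(n0)=∅
  DF(n1)={n6}
  DF(n2)={n2,n6,n7}
  DF(n3)={n2,n6,n7}
  DF(n4)={n2,n7}
  DF(n5)={n6,n7}
  DF(n6)={n7}
  DF(n7)=∅

φ for j: defs {n0,n5}
  DF⁺ = {n6,n7}

Answer: ["n6", "n7"]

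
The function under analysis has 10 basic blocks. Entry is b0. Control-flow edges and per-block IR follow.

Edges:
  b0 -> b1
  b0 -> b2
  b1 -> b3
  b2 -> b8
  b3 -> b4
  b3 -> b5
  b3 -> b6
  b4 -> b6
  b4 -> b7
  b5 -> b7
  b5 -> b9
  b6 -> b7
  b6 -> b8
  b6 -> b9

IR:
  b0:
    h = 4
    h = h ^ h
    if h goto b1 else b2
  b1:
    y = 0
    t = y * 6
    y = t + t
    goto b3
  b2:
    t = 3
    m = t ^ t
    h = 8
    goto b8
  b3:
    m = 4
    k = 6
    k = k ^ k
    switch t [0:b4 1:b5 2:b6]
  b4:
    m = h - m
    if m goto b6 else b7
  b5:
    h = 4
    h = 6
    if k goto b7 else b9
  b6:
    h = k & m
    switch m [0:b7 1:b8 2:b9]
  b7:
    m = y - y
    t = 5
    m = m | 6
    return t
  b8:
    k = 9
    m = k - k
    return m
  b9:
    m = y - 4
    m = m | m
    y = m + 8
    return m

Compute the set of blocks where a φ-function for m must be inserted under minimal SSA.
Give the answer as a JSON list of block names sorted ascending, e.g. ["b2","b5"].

idom tree: b1←b0 b2←b0 b3←b1 b4←b3 b5←b3 b6←b3 b7←b3 b8←b0 b9←b3
Dom∩ at merges:
  b6: preds {b3,b4}: {b0,b1,b3} ∩ {b0,b1,b3,b4} = {b0,b1,b3}; idom=b3
  b7: preds {b4,b5,b6}: {b0,b1,b3,b4} ∩ {b0,b1,b3,b5} ∩ {b0,b1,b3,b6} = {b0,b1,b3}; idom=b3
  b8: preds {b2,b6}: {b0,b2} ∩ {b0,b1,b3,b6} = {b0}; idom=b0
  b9: preds {b5,b6}: {b0,b1,b3,b5} ∩ {b0,b1,b3,b6} = {b0,b1,b3}; idom=b3

Frontier:
  join b6 pred b3: · stop@b3
  join b6 pred b4: b4 stop@b3
  join b7 pred b4: b4 stop@b3
  join b7 pred b5: b5 stop@b3
  join b7 pred b6: b6 stop@b3
  join b8 pred b2: b2 stop@b0
  join b8 pred b6: b6→b3→b1 stop@b0
  join b9 pred b5: b5 stop@b3
  join b9 pred b6: b6 stop@b3
  DF(b0)=∅
  DF(b1)={b8}
  DF(b2)={b8}
  DF(b3)={b8}
  DF(b4)={b6,b7}
  DF(b5)={b7,b9}
  DF(b6)={b7,b8,b9}
  DF(b7)=∅
  DF(b8)=∅
  DF(b9)=∅

φ for m: defs {b2,b3,b4,b7,b8,b9}
  DF⁺ = {b6,b7,b8,b9}

Answer: ["b6", "b7", "b8", "b9"]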